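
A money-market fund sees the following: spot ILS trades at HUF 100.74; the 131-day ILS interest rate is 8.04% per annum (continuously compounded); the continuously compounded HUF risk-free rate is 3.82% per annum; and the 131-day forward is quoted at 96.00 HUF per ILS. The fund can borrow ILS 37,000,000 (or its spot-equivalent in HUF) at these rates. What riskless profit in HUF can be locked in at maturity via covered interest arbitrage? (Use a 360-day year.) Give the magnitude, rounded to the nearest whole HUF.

T = 131/360 years.
Keep in ILS, deliver into the forward: 37,000,000·1.029688847365·96.00 = HUF 3,657,454,785.84.
Swap to HUF now, deposit: 37,000,000·100.74·1.013997617495 = HUF 3,779,554,439.50.
The quoted forward undervalues ILS, so borrow ILS, convert to HUF at spot, deposit the HUF at 3.82%, and buy ILS forward at 96.00 to cover the loan.
The gap between the two covered legs is HUF 122,099,654.

HUF 122,099,654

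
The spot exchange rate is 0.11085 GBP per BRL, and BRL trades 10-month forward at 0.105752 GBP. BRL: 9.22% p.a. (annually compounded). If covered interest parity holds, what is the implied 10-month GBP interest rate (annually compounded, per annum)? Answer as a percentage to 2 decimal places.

T = 10/12 years.
By CIP, F/S equals the GBP-to-BRL growth ratio: 0.105752/0.11085 = 0.9540099.
The BRL side grows by (1 + 0.0922)^(10/12) = 1.0762632.
So the GBP growth factor = 1.0267657.
Annualise: 1.0267657^(12/10) − 1 = 0.032204 = 3.22%.

3.22%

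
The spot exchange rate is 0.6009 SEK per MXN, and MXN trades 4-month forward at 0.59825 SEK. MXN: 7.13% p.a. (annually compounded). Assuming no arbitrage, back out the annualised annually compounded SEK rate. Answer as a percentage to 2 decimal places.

T = 4/12 years.
By CIP, F/S equals the SEK-to-MXN growth ratio: 0.59825/0.6009 = 0.9955899.
MXN growth factor: (1 + 0.0713)^(4/12) = 1.0232232.
Hence g_SEK = 1.0187107.
r = 1.0187107^(12/4) − 1 = 0.057189 → 5.72%.

5.72%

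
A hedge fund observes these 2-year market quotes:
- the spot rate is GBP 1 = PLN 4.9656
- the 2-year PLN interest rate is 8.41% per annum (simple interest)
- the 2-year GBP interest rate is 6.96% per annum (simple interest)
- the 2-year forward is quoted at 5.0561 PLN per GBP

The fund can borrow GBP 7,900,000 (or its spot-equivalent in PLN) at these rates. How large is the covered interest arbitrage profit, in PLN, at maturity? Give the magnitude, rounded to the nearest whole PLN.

PLN 323,148

T = 2 years.
Keep in GBP, deliver into the forward: 7,900,000·1.139200·5.0561 = PLN 45,503,282.05.
Swap to PLN now, deposit: 7,900,000·4.9656·1.168200 = PLN 45,826,429.97.
The quoted forward undervalues GBP, so borrow GBP, convert to PLN at spot, deposit the PLN at 8.41%, and buy GBP forward at 5.0561 to cover the loan.
Profit = 45,826,429.97 − 45,503,282.05 = PLN 323,148.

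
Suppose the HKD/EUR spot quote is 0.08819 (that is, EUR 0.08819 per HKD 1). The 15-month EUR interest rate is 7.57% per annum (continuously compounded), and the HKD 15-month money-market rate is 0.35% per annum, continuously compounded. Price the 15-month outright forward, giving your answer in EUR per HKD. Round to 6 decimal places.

T = 15/12 years.
EUR growth factor: e^(0.0757×15/12) = 1.0992466.
HKD growth factor: e^(0.0035×15/12) = 1.0043846.
Forward (EUR per HKD) = 0.08819 × 1.0992466 / 1.0043846 = 0.09651936.

0.096519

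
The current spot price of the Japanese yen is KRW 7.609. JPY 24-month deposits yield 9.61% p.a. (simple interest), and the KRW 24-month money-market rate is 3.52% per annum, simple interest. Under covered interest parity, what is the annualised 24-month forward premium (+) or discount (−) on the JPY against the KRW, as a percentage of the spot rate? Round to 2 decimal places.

-5.11%

T = 2 years.
F = S · g_KRW/g_JPY = 7.609 × 1.070400/1.192200 = 6.831634.
Annualised premium = (F − S)/S × (1/T) = (6.831634 − 7.609)/7.609 ÷ 2 = -5.11%.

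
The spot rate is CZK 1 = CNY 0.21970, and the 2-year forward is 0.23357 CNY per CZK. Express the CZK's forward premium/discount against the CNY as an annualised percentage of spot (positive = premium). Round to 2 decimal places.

T = 2 years.
Period premium: (0.23357 − 0.2197)/0.2197 = 0.0631315.
×(1/T) gives 3.16% p.a.

+3.16%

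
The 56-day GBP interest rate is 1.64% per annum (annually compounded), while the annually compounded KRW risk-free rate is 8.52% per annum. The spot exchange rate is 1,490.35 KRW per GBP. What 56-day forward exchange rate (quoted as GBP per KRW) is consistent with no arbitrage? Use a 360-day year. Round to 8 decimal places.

T = 56/360 years.
Growth of 1 KRW over T: (1 + 0.0852)^(56/360) = 1.0128001.
GBP accumulates by (1 + 0.0164)^(56/360) = 1.0025336.
CIP: F = S · (grow KRW)/(grow GBP) = 1490.35 × 1.0128001/1.0025336 = 1505.612 KRW per GBP.
Quoted the other way: 1/1505.612 = 0.00066418 GBP per KRW.

0.00066418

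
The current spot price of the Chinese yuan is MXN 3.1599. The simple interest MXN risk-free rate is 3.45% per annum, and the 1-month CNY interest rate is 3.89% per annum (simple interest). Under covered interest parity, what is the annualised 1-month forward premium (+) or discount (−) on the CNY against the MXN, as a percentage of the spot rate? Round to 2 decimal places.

-0.44%

T = 1/12 years.
No-arbitrage forward: 3.1599 × 1.002875 / 1.0032417 = 3.1587450 MXN/CNY.
(F − S)/S ÷ T = (3.1587450 − 3.1599)/3.1599/(1/12) = -0.004386 → -0.44%.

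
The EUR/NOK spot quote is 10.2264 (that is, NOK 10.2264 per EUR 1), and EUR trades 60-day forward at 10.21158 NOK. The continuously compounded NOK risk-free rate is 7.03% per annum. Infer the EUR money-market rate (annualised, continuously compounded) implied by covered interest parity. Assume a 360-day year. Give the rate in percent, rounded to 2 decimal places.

T = 60/360 years.
CIP gives F = S · g_NOK/g_EUR, so g_NOK/g_EUR = 10.21158/10.2264 = 0.9985508.
The NOK side grows by e^(0.0703×60/360) = 1.0117856.
Hence g_EUR = 1.013254.
Take logs: ln 1.013254 / (60/360) = 0.079002, so 7.90%.

7.90%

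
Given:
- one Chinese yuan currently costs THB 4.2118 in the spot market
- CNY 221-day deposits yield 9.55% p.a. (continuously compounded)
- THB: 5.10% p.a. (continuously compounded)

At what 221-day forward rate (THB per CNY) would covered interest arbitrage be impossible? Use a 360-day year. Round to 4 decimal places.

T = 221/360 years.
THB growth factor: e^(0.0510×221/360) = 1.0318036.
CNY growth factor: e^(0.0955×221/360) = 1.060379.
Forward (THB per CNY) = 4.2118 × 1.0318036 / 1.060379 = 4.098299.

4.0983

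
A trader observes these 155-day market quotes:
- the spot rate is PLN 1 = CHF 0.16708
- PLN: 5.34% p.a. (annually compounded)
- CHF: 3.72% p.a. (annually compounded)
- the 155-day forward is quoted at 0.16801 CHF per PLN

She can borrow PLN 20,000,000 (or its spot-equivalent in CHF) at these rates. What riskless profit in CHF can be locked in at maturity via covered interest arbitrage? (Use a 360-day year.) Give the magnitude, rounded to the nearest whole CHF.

T = 155/360 years.
Invest the PLN and cover forward: 20,000,000 × 1.02265154 × 0.16801 = CHF 3,436,313.70.
Convert at spot and invest in CHF: 20,000,000 × 0.16708 × 1.015850248 = CHF 3,394,565.19.
The quoted forward overvalues PLN, so borrow CHF, buy PLN at spot, deposit the PLN at 5.34%, and sell the proceeds forward at 0.16801.
The gap between the two covered legs is CHF 41,749.

CHF 41,749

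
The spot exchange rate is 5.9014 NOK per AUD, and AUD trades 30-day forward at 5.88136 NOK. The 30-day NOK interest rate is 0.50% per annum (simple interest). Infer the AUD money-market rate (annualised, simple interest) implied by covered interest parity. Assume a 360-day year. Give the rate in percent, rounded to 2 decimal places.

T = 30/360 years.
F/S = 5.88136/5.9014 = 0.9966042 = (growth of NOK) / (growth of AUD).
The NOK side grows by 1 + 0.0050×30/360 = 1.0004167.
So the AUD growth factor = 1.0038255.
r = (1.0038255 − 1)/(30/360) = 0.045906 → 4.59%.

4.59%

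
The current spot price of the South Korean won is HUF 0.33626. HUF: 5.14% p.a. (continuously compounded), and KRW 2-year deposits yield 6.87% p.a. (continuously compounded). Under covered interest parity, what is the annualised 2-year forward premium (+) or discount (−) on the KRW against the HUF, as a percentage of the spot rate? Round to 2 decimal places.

T = 2 years.
CIP forward (HUF per KRW) = 0.33626 × 1.1082697/1.147287 = 0.32482436.
(F − S)/S ÷ T = (0.32482436 − 0.33626)/0.33626/2 = -0.017004 → -1.70%.

-1.70%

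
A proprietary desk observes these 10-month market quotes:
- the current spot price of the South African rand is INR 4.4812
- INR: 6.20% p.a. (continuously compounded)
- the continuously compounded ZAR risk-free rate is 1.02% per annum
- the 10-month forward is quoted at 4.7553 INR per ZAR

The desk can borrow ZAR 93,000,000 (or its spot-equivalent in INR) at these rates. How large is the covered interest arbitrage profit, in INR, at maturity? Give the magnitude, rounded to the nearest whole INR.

INR 7,168,268

T = 10/12 years.
Route A — deposit ZAR, sell forward: 93,000,000 × 1.00853622757 × 4.7553 = INR 446,017,986.04.
Route B — convert at spot, deposit INR: 93,000,000 × 4.4812 × 1.05302467578 = INR 438,849,718.47.
The quoted forward overvalues ZAR, so borrow INR, buy ZAR at spot, deposit the ZAR at 1.02%, and sell the proceeds forward at 4.7553.
Arbitrage profit = |446,017,986.04 − 438,849,718.47| = INR 7,168,268.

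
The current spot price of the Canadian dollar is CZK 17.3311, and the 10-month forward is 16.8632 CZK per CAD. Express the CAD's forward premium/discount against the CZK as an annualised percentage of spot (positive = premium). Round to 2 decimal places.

-3.24%

T = 10/12 years.
Period premium: (16.8632 − 17.3311)/17.3311 = -0.0269977.
Per annum: -0.0269977 / (10/12) = -0.032397 = -3.24%.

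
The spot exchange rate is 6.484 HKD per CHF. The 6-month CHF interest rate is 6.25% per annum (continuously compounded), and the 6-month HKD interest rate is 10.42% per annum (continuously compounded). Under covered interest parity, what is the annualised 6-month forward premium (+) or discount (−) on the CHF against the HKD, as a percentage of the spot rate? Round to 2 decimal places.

T = 6/12 years.
No-arbitrage forward: 6.484 × 1.0534811 / 1.0317434 = 6.620611 HKD/CHF.
(F − S)/S ÷ T = (6.620611 − 6.484)/6.484/(6/12) = 0.042138 → 4.21%.

+4.21%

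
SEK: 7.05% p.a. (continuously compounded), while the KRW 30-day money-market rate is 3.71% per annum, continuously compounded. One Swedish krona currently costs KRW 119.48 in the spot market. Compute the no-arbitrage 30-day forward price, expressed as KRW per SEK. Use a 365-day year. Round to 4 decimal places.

T = 30/365 years.
KRW accumulates by e^(0.0371×30/365) = 1.003053969.
SEK accumulates by e^(0.0705×30/365) = 1.005811341.
CIP: F = S · (grow KRW)/(grow SEK) = 119.48 × 1.003053969/1.005811341 = 119.152453 KRW per SEK.

119.1525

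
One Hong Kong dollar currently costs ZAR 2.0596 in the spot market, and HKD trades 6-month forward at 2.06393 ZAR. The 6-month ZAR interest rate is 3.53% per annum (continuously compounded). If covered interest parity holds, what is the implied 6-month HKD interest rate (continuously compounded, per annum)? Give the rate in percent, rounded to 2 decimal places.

3.11%

T = 6/12 years.
F/S = 2.06393/2.0596 = 1.0021023 = (growth of ZAR) / (growth of HKD).
The ZAR side grows by e^(0.0353×6/12) = 1.0178067.
That pins the HKD growth at 1.0156715.
Take logs: ln 1.0156715 / (6/12) = 0.031100, so 3.11%.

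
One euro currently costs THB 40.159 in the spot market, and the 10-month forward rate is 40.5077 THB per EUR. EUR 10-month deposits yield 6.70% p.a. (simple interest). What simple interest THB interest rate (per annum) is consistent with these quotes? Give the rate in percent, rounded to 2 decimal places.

7.80%

T = 10/12 years.
F/S = 40.5077/40.159 = 1.0086830 = (growth of THB) / (growth of EUR).
The EUR side grows by 1 + 0.0670×10/12 = 1.0558333.
Hence g_THB = 1.0650011.
(1.0650011 − 1)/T = 0.078001, i.e. 7.80%.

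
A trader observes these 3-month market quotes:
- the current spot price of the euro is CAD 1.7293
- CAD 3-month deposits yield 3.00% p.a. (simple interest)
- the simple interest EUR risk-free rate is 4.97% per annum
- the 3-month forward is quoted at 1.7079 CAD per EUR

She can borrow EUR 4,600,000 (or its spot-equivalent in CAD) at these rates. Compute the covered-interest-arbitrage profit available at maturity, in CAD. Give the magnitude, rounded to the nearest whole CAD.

CAD 60,486

T = 3/12 years.
Invest the EUR and cover forward: 4,600,000 × 1.012425 × 1.7079 = CAD 7,953,955.02.
Convert at spot and invest in CAD: 4,600,000 × 1.7293 × 1.007500 = CAD 8,014,440.85.
The quoted forward undervalues EUR, so borrow EUR, convert to CAD at spot, deposit the CAD at 3.00%, and buy EUR forward at 1.7079 to cover the loan.
Arbitrage profit = |7,953,955.02 − 8,014,440.85| = CAD 60,486.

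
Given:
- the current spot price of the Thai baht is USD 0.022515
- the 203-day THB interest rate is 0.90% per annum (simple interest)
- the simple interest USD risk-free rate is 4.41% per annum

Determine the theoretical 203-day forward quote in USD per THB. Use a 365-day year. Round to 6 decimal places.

0.022952

T = 203/365 years.
USD accumulates by 1 + 0.0441×203/365 = 1.0245268.
THB growth factor: 1 + 0.0090×203/365 = 1.0050055.
Forward (USD per THB) = 0.022515 × 1.0245268 / 1.0050055 = 0.02295233.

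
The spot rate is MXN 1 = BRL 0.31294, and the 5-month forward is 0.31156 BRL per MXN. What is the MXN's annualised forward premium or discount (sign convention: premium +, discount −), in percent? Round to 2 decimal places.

-1.06%

T = 5/12 years.
(F − S)/S = (0.31156 − 0.31294)/0.31294 = -0.0044098.
Per annum: -0.0044098 / (5/12) = -0.010584 = -1.06%.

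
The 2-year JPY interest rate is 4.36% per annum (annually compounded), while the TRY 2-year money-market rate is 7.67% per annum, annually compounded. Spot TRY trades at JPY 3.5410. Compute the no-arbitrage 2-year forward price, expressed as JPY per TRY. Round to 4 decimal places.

3.3266

T = 2 years.
JPY growth factor: (1 + 0.0436)^2 = 1.089101.
Growth of 1 TRY over T: (1 + 0.0767)^2 = 1.1592829.
Forward (JPY per TRY) = 3.541 × 1.089101 / 1.1592829 = 3.326631.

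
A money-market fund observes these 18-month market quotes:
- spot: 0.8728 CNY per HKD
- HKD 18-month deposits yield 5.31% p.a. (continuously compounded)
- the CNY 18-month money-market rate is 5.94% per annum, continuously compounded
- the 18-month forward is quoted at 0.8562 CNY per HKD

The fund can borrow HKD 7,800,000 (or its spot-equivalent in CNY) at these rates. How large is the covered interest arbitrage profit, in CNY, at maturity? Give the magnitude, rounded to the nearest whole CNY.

T = 18/12 years.
Route A — deposit HKD, sell forward: 7,800,000 × 1.082907984 × 0.8562 = CNY 7,232,049.36.
Route B — convert at spot, deposit CNY: 7,800,000 × 0.8728 × 1.09318997 = CNY 7,442,262.41.
The quoted forward undervalues HKD, so borrow HKD, convert to CNY at spot, deposit the CNY at 5.94%, and buy HKD forward at 0.8562 to cover the loan.
Profit = 7,442,262.41 − 7,232,049.36 = CNY 210,213.

CNY 210,213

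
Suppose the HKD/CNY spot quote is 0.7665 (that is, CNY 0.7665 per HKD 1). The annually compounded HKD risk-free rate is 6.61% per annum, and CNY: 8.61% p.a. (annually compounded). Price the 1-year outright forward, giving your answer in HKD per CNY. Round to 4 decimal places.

1.2806

T = 1 year.
CNY accumulates by (1 + 0.0861)^1 = 1.086100.
HKD accumulates by (1 + 0.0661)^1 = 1.066100.
CIP: F = S · (grow CNY)/(grow HKD) = 0.7665 × 1.086100/1.066100 = 0.7808795 CNY per HKD.
Invert for HKD per CNY: 1 / 0.7808795 = 1.2806.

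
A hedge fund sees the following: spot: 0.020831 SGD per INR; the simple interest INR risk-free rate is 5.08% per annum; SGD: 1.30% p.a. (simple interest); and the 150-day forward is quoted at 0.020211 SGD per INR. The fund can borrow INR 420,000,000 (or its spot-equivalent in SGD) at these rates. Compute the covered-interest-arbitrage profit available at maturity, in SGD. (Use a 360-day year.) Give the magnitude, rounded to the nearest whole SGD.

SGD 128,115

T = 150/360 years.
Keep in INR, deliver into the forward: 420,000,000·1.021166667·0.020211 = SGD 8,668,295.79.
Swap to SGD now, deposit: 420,000,000·0.020831·1.005416667 = SGD 8,796,410.53.
The quoted forward undervalues INR, so borrow INR, convert to SGD at spot, deposit the SGD at 1.30%, and buy INR forward at 0.020211 to cover the loan.
Profit = 8,796,410.53 − 8,668,295.79 = SGD 128,115.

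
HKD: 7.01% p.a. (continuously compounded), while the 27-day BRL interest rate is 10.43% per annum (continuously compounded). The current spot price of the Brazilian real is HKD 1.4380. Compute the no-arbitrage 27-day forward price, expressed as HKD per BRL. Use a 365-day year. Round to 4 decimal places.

T = 27/365 years.
HKD accumulates by e^(0.0701×27/365) = 1.0051989.
Growth of 1 BRL over T: e^(0.1043×27/365) = 1.0077452.
So F = 1.438 × 1.0051989 / 1.0077452 = 1.434367 (HKD/BRL).

1.4344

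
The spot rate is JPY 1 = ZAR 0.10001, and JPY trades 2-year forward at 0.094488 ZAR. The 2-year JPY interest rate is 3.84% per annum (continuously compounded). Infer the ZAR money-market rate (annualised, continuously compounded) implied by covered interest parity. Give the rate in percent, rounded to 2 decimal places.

1.00%

T = 2 years.
CIP gives F = S · g_ZAR/g_JPY, so g_ZAR/g_JPY = 0.094488/0.10001 = 0.9447855.
JPY growth factor: e^(0.0384×2) = 1.0798261.
Hence g_ZAR = 1.020204.
Take logs: ln 1.020204 / 2 = 0.010001, so 1.00%.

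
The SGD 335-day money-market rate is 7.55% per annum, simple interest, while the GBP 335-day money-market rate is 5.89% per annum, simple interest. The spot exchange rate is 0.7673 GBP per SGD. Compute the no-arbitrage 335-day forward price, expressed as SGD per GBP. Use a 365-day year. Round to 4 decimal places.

T = 335/365 years.
GBP growth factor: 1 + 0.0589×335/365 = 1.0540589.
Growth of 1 SGD over T: 1 + 0.0755×335/365 = 1.0692945.
So F = 0.7673 × 1.0540589 / 1.0692945 = 0.7563673 (GBP/SGD).
Quoted the other way: 1/0.7563673 = 1.3221 SGD per GBP.

1.3221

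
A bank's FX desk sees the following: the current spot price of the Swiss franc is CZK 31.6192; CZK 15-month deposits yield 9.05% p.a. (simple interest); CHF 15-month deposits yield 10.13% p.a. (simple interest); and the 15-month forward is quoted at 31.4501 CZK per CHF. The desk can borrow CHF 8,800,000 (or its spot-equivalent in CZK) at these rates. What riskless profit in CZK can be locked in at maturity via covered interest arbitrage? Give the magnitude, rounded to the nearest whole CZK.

T = 15/12 years.
Route A — deposit CHF, sell forward: 8,800,000 × 1.126625 × 31.4501 = CZK 311,805,726.43.
Route B — convert at spot, deposit CZK: 8,800,000 × 31.6192 × 1.113125 = CZK 309,725,873.60.
The quoted forward overvalues CHF, so borrow CZK, buy CHF at spot, deposit the CHF at 10.13%, and sell the proceeds forward at 31.4501.
Arbitrage profit = |311,805,726.43 − 309,725,873.60| = CZK 2,079,853.

CZK 2,079,853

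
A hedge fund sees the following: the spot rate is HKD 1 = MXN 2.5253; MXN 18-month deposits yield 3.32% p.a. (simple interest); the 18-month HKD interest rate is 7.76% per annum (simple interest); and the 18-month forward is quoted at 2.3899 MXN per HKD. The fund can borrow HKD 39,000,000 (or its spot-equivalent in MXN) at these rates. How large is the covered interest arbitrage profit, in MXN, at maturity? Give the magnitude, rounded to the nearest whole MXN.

MXN 663,952

T = 18/12 years.
Keep in HKD, deliver into the forward: 39,000,000·1.116400·2.3899 = MXN 104,055,290.04.
Swap to MXN now, deposit: 39,000,000·2.5253·1.049800 = MXN 103,391,337.66.
The quoted forward overvalues HKD, so borrow MXN, buy HKD at spot, deposit the HKD at 7.76%, and sell the proceeds forward at 2.3899.
Arbitrage profit = |104,055,290.04 − 103,391,337.66| = MXN 663,952.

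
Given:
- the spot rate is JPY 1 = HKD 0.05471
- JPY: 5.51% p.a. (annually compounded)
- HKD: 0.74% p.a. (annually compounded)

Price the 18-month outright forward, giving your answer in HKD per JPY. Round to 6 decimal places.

T = 18/12 years.
HKD accumulates by (1 + 0.0074)^(18/12) = 1.0111205.
Growth of 1 JPY over T: (1 + 0.0551)^(18/12) = 1.0837783.
So F = 0.05471 × 1.0111205 / 1.0837783 = 0.05104218 (HKD/JPY).

0.051042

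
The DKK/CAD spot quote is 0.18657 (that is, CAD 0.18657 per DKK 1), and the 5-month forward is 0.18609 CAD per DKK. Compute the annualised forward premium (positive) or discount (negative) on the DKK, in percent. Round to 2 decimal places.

T = 5/12 years.
DKK trades forward at -0.25728% vs spot over the period.
×(1/T) gives -0.62% p.a.

-0.62%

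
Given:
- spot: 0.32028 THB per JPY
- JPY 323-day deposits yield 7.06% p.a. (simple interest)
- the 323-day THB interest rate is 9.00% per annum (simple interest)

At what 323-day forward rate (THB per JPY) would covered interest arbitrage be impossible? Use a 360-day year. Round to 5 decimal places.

0.32552

T = 323/360 years.
Growth of 1 THB over T: 1 + 0.0900×323/360 = 1.080750.
JPY accumulates by 1 + 0.0706×323/360 = 1.0633439.
So F = 0.32028 × 1.080750 / 1.0633439 = 0.3255227 (THB/JPY).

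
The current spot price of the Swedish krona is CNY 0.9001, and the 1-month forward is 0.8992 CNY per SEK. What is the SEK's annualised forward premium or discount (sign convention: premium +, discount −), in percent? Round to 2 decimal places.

T = 1/12 years.
SEK trades forward at -0.09999% vs spot over the period.
Per annum: -0.0009999 / (1/12) = -0.011999 = -1.20%.

-1.20%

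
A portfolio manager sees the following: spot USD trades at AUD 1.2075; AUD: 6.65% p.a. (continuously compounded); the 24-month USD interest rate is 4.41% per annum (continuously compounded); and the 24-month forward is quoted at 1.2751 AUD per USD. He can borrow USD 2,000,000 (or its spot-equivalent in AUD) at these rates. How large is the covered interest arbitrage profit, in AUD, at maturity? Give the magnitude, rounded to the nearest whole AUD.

T = 2 years.
Route A — deposit USD, sell forward: 2,000,000 × 1.092206541 × 1.2751 = AUD 2,785,345.12.
Route B — convert at spot, deposit AUD: 2,000,000 × 1.2075 × 1.142249998 = AUD 2,758,533.75.
The quoted forward overvalues USD, so borrow AUD, buy USD at spot, deposit the USD at 4.41%, and sell the proceeds forward at 1.2751.
Arbitrage profit = |2,785,345.12 − 2,758,533.75| = AUD 26,811.

AUD 26,811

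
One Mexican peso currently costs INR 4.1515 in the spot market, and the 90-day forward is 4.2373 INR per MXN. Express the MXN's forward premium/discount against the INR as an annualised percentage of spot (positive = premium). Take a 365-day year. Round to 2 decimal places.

T = 90/365 years.
Period premium: (4.2373 − 4.1515)/4.1515 = 0.0206672.
Per annum: 0.0206672 / (90/365) = 0.083817 = 8.38%.

+8.38%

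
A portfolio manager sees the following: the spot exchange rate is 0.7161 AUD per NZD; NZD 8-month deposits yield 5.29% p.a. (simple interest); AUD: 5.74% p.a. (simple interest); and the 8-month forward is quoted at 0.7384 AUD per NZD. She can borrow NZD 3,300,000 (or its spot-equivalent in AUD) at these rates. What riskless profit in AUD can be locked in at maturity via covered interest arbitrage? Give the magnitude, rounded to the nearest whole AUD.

T = 8/12 years.
Invest the NZD and cover forward: 3,300,000 × 1.035266667 × 0.7384 = AUD 2,522,654.99.
Convert at spot and invest in AUD: 3,300,000 × 0.7161 × 1.038266667 = AUD 2,453,559.11.
The quoted forward overvalues NZD, so borrow AUD, buy NZD at spot, deposit the NZD at 5.29%, and sell the proceeds forward at 0.7384.
Profit = 2,522,654.99 − 2,453,559.11 = AUD 69,096.

AUD 69,096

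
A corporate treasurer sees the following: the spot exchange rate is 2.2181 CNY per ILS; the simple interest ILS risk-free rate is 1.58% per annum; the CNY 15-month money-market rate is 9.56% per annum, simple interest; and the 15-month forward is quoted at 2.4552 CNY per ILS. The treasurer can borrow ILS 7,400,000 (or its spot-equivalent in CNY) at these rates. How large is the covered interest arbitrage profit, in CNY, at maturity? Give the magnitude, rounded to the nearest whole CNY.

T = 15/12 years.
Invest the ILS and cover forward: 7,400,000 × 1.019750 × 2.4552 = CNY 18,527,307.48.
Convert at spot and invest in CNY: 7,400,000 × 2.2181 × 1.119500 = CNY 18,375,405.83.
The quoted forward overvalues ILS, so borrow CNY, buy ILS at spot, deposit the ILS at 1.58%, and sell the proceeds forward at 2.4552.
Profit = 18,527,307.48 − 18,375,405.83 = CNY 151,902.

CNY 151,902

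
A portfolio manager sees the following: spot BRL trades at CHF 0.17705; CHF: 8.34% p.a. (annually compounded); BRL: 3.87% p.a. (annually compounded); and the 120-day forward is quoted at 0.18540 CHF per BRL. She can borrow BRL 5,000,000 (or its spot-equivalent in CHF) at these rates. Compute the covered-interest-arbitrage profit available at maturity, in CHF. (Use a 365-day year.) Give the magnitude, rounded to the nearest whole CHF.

T = 120/365 years.
Keep in BRL, deliver into the forward: 5,000,000·1.01256151·0.18540 = CHF 938,644.52.
Swap to CHF now, deposit: 5,000,000·0.17705·1.02668549 = CHF 908,873.33.
The quoted forward overvalues BRL, so borrow CHF, buy BRL at spot, deposit the BRL at 3.87%, and sell the proceeds forward at 0.18540.
The gap between the two covered legs is CHF 29,771.

CHF 29,771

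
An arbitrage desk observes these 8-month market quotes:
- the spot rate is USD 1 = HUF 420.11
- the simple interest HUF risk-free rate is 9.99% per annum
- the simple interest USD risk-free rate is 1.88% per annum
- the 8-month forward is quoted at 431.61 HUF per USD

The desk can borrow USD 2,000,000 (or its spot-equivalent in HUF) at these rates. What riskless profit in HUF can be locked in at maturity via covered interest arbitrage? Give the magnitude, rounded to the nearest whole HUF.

HUF 22,139,628

T = 8/12 years.
Invest the USD and cover forward: 2,000,000 × 1.01253333333 × 431.61 = HUF 874,039,024.00.
Convert at spot and invest in HUF: 2,000,000 × 420.11 × 1.066600 = HUF 896,178,652.00.
The quoted forward undervalues USD, so borrow USD, convert to HUF at spot, deposit the HUF at 9.99%, and buy USD forward at 431.61 to cover the loan.
The gap between the two covered legs is HUF 22,139,628.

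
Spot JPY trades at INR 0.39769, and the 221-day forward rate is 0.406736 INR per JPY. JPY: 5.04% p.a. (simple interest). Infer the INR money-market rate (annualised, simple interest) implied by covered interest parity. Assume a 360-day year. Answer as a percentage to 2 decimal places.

T = 221/360 years.
By CIP, F/S equals the INR-to-JPY growth ratio: 0.406736/0.39769 = 1.0227464.
The JPY side grows by 1 + 0.0504×221/360 = 1.030940.
That pins the INR growth at 1.0543902.
(1.0543902 − 1)/T = 0.088599, i.e. 8.86%.

8.86%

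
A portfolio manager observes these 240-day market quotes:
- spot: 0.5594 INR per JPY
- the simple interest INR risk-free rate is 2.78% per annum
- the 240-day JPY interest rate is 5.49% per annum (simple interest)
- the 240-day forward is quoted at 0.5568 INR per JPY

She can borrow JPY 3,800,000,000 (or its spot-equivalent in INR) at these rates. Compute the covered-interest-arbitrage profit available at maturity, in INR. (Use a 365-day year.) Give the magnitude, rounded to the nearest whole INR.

INR 27,641,929

T = 240/365 years.
Keep in JPY, deliver into the forward: 3,800,000,000·1.036098630137·0.5568 = INR 2,192,218,925.59.
Swap to INR now, deposit: 3,800,000,000·0.5594·1.018279452055 = INR 2,164,576,996.82.
The quoted forward overvalues JPY, so borrow INR, buy JPY at spot, deposit the JPY at 5.49%, and sell the proceeds forward at 0.5568.
The gap between the two covered legs is INR 27,641,929.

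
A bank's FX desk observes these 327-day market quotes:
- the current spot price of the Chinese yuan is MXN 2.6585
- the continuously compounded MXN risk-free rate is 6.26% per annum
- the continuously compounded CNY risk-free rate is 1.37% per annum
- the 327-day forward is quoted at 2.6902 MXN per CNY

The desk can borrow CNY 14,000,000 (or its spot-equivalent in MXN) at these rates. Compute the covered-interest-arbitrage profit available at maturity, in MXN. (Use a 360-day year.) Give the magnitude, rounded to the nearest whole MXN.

MXN 1,262,250

T = 327/360 years.
Route A — deposit CNY, sell forward: 14,000,000 × 1.0125219175 × 2.6902 = MXN 38,134,410.47.
Route B — convert at spot, deposit MXN: 14,000,000 × 2.6585 × 1.0585093731 = MXN 39,396,660.36.
The quoted forward undervalues CNY, so borrow CNY, convert to MXN at spot, deposit the MXN at 6.26%, and buy CNY forward at 2.6902 to cover the loan.
Arbitrage profit = |38,134,410.47 − 39,396,660.36| = MXN 1,262,250.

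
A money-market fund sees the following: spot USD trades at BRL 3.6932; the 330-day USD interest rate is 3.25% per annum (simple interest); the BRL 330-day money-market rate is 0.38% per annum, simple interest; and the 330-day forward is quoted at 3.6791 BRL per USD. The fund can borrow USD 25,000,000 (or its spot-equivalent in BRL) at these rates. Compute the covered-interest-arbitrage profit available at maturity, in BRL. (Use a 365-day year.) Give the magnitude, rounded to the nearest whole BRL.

T = 330/365 years.
Route A — deposit USD, sell forward: 25,000,000 × 1.0293835616 × 3.6791 = BRL 94,680,126.54.
Route B — convert at spot, deposit BRL: 25,000,000 × 3.6932 × 1.0034356164 = BRL 92,647,210.46.
The quoted forward overvalues USD, so borrow BRL, buy USD at spot, deposit the USD at 3.25%, and sell the proceeds forward at 3.6791.
Arbitrage profit = |94,680,126.54 − 92,647,210.46| = BRL 2,032,916.

BRL 2,032,916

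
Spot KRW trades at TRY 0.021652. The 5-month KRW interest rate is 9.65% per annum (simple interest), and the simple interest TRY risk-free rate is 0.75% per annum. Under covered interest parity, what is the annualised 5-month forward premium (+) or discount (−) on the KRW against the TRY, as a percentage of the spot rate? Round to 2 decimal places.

T = 5/12 years.
F = S · g_TRY/g_KRW = 0.021652 × 1.003125/1.0402083 = 0.020880109.
(F − S)/S ÷ T = (0.020880109 − 0.021652)/0.021652/(5/12) = -0.085560 → -8.56%.

-8.56%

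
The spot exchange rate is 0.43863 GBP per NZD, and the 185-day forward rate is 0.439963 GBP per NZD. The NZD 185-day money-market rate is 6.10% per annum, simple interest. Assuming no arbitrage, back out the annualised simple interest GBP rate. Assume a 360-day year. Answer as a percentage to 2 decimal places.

6.71%

T = 185/360 years.
By CIP, F/S equals the GBP-to-NZD growth ratio: 0.439963/0.43863 = 1.0030390.
The NZD side grows by 1 + 0.0610×185/360 = 1.0313472.
That pins the GBP growth at 1.0344815.
(1.0344815 − 1)/T = 0.067099, i.e. 6.71%.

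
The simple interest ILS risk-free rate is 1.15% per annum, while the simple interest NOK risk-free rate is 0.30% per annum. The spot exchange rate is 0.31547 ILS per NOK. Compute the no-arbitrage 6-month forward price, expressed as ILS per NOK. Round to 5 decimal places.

T = 6/12 years.
Growth of 1 ILS over T: 1 + 0.0115×6/12 = 1.005750.
Growth of 1 NOK over T: 1 + 0.0030×6/12 = 1.001500.
Forward (ILS per NOK) = 0.31547 × 1.005750 / 1.001500 = 0.3168087.

0.31681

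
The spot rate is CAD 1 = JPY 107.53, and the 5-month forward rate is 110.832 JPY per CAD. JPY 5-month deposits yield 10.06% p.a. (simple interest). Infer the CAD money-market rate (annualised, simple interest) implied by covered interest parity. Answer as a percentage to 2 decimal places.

2.61%

T = 5/12 years.
F/S = 110.832/107.53 = 1.0307077 = (growth of JPY) / (growth of CAD).
The JPY side grows by 1 + 0.1006×5/12 = 1.0419167.
Hence g_CAD = 1.0108751.
r = (1.0108751 − 1)/(5/12) = 0.026100 → 2.61%.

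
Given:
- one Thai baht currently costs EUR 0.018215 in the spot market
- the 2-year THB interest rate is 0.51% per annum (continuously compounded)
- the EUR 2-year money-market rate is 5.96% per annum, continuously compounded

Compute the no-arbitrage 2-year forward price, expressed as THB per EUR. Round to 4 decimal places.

T = 2 years.
EUR accumulates by e^(0.0596×2) = 1.12659521.
THB accumulates by e^(0.0051×2) = 1.0102522.
So F = 0.018215 × 1.12659521 / 1.0102522 = 0.020312682 (EUR/THB).
Quoted the other way: 1/0.020312682 = 49.2303 THB per EUR.

49.2303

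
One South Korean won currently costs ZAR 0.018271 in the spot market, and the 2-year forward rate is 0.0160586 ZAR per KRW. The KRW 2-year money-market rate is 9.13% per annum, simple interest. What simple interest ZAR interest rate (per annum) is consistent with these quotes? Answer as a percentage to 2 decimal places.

T = 2 years.
CIP gives F = S · g_ZAR/g_KRW, so g_ZAR/g_KRW = 0.0160586/0.018271 = 0.8789119.
The KRW side grows by 1 + 0.0913×2 = 1.182600.
Hence g_ZAR = 1.0394012.
(1.0394012 − 1)/T = 0.019701, i.e. 1.97%.

1.97%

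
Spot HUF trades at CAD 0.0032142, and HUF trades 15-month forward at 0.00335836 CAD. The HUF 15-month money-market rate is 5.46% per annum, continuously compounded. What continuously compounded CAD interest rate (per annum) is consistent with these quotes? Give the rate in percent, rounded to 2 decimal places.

8.97%

T = 15/12 years.
F/S = 0.00335836/0.0032142 = 1.0448510 = (growth of CAD) / (growth of HUF).
The HUF side grows by e^(0.0546×15/12) = 1.0706329.
So the CAD growth factor = 1.1186519.
r = ln(1.1186519)/(15/12) = 0.089699 → 8.97%.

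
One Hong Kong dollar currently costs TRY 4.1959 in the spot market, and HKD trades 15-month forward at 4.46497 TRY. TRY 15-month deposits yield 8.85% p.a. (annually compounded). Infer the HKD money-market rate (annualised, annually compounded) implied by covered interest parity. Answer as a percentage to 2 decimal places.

T = 15/12 years.
CIP gives F = S · g_TRY/g_HKD, so g_TRY/g_HKD = 4.46497/4.1959 = 1.0641269.
The TRY side grows by (1 + 0.0885)^(15/12) = 1.1118227.
That pins the HKD growth at 1.0448215.
r = 1.0448215^(12/15) − 1 = 0.035699 → 3.57%.

3.57%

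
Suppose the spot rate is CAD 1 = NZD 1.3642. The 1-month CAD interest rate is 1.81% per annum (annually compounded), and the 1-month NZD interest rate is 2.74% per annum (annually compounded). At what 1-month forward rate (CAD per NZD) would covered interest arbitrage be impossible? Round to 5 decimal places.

0.73248

T = 1/12 years.
NZD growth factor: (1 + 0.0274)^(1/12) = 1.0022552.
CAD accumulates by (1 + 0.0181)^(1/12) = 1.001496.
So F = 1.3642 × 1.0022552 / 1.001496 = 1.365234 (NZD/CAD).
Invert for CAD per NZD: 1 / 1.365234 = 0.73248.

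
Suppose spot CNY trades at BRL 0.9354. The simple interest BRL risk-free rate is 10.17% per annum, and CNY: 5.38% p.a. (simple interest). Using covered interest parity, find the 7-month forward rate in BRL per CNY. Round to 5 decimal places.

0.96074

T = 7/12 years.
Growth of 1 BRL over T: 1 + 0.1017×7/12 = 1.059325.
CNY growth factor: 1 + 0.0538×7/12 = 1.0313833.
Forward (BRL per CNY) = 0.9354 × 1.059325 / 1.0313833 = 0.9607414.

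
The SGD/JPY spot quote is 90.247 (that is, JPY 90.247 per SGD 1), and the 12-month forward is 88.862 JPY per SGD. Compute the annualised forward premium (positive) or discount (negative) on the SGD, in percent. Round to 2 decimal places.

-1.53%

T = 1 year.
SGD trades forward at -1.53468% vs spot over the period.
Annualise by dividing by T: -0.0153468 / 1 = -0.015347 → -1.53%.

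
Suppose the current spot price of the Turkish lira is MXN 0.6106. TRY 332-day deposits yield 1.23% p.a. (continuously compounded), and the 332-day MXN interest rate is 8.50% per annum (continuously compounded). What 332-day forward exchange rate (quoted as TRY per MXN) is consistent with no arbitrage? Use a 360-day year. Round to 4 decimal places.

T = 332/360 years.
Growth of 1 MXN over T: e^(0.0850×332/360) = 1.0815432.
TRY accumulates by e^(0.0123×332/360) = 1.0114079.
So F = 0.6106 × 1.0815432 / 1.0114079 = 0.6529416 (MXN/TRY).
Invert for TRY per MXN: 1 / 0.6529416 = 1.5315.

1.5315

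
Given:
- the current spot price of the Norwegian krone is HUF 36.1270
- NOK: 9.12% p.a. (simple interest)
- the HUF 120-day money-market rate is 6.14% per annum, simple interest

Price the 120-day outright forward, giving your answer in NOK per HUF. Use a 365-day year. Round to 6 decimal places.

T = 120/365 years.
Growth of 1 HUF over T: 1 + 0.0614×120/365 = 1.0201863.
NOK accumulates by 1 + 0.0912×120/365 = 1.0299836.
Forward (HUF per NOK) = 36.127 × 1.0201863 / 1.0299836 = 35.78336.
Quoted the other way: 1/35.78336 = 0.027946 NOK per HUF.

0.027946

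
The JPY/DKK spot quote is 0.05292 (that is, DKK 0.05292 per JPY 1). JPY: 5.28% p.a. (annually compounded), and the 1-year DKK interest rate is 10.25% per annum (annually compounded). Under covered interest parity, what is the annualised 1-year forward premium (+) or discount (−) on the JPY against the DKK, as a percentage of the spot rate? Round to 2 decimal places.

+4.72%

T = 1 year.
F = S · g_DKK/g_JPY = 0.05292 × 1.102500/1.052800 = 0.05541822.
Annualised premium = (F − S)/S × (1/T) = (0.05541822 − 0.05292)/0.05292 ÷ 1 = 4.72%.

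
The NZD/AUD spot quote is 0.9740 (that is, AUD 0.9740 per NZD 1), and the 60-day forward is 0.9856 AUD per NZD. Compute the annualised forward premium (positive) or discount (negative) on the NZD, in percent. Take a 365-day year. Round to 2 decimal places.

+7.25%

T = 60/365 years.
NZD trades forward at +1.19097% vs spot over the period.
Per annum: 0.0119097 / (60/365) = 0.072451 = 7.25%.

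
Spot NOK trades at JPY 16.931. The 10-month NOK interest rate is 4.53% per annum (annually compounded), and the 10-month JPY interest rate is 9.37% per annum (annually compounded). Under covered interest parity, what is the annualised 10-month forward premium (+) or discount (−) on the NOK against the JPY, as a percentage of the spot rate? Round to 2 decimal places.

T = 10/12 years.
CIP forward (JPY per NOK) = 16.931 × 1.0774948/1.0376099 = 17.581814.
Annualised premium = (F − S)/S × (1/T) = (17.581814 − 16.931)/16.931 ÷ (10/12) = 4.61%.

+4.61%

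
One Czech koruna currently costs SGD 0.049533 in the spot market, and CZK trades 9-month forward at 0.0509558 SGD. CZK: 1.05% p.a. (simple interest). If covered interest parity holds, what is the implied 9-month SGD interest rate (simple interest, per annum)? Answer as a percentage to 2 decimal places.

T = 9/12 years.
CIP gives F = S · g_SGD/g_CZK, so g_SGD/g_CZK = 0.0509558/0.049533 = 1.0287243.
The CZK side grows by 1 + 0.0105×9/12 = 1.007875.
So the SGD growth factor = 1.0368255.
(1.0368255 − 1)/T = 0.049101, i.e. 4.91%.

4.91%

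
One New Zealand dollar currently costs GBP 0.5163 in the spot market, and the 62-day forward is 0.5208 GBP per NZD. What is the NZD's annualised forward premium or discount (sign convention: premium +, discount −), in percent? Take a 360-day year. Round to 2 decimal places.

T = 62/360 years.
NZD trades forward at +0.87159% vs spot over the period.
×(1/T) gives 5.06% p.a.

+5.06%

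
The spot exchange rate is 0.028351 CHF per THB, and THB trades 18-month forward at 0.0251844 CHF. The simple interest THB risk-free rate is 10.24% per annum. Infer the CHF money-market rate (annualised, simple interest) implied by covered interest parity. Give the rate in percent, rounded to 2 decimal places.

1.65%

T = 18/12 years.
F/S = 0.0251844/0.028351 = 0.8883073 = (growth of CHF) / (growth of THB).
The THB side grows by 1 + 0.1024×18/12 = 1.153600.
Hence g_CHF = 1.0247513.
(1.0247513 − 1)/T = 0.016501, i.e. 1.65%.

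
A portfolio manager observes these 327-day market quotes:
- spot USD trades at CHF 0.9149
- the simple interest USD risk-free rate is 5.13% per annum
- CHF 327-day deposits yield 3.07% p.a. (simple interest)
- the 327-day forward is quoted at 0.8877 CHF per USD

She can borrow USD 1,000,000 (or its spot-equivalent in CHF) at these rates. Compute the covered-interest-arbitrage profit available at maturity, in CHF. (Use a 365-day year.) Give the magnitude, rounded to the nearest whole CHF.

T = 327/365 years.
Keep in USD, deliver into the forward: 1,000,000·1.04595918·0.8877 = CHF 928,497.96.
Swap to CHF now, deposit: 1,000,000·0.9149·1.02750384 = CHF 940,063.26.
The quoted forward undervalues USD, so borrow USD, convert to CHF at spot, deposit the CHF at 3.07%, and buy USD forward at 0.8877 to cover the loan.
Arbitrage profit = |928,497.96 − 940,063.26| = CHF 11,565.

CHF 11,565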